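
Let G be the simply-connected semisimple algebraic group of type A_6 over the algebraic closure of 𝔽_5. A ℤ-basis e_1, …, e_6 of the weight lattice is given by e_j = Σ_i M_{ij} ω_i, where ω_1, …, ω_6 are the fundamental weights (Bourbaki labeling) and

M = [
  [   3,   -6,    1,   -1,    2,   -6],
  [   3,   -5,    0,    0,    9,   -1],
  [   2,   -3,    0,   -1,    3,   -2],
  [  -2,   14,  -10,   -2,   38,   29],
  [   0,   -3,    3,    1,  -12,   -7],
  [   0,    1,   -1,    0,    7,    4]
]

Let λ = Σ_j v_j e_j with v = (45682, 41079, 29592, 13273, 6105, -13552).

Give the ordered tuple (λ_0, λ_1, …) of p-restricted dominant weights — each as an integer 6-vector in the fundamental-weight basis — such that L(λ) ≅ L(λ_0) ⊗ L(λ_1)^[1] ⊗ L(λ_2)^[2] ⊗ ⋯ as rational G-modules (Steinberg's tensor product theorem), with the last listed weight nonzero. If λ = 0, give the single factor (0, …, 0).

ω-coordinates c = M·v, v = (45682, 41079, 29592, 13273, 6105, -13552):
  c_1 = (3)·(45682) + (-6)·(41079) + (1)·(29592) + (-1)·(13273) + (2)·(6105) + (-6)·(-13552) = 413
  c_2 = (3)·(45682) + (-5)·(41079) + (0)·(29592) + (0)·(13273) + (9)·(6105) + (-1)·(-13552) = 148
  c_3 = (2)·(45682) + (-3)·(41079) + (0)·(29592) + (-1)·(13273) + (3)·(6105) + (-2)·(-13552) = 273
  c_4 = (-2)·(45682) + (14)·(41079) + (-10)·(29592) + (-2)·(13273) + (38)·(6105) + (29)·(-13552) = 258
  c_5 = (0)·(45682) + (-3)·(41079) + (3)·(29592) + (1)·(13273) + (-12)·(6105) + (-7)·(-13552) = 416
  c_6 = (0)·(45682) + (1)·(41079) + (-1)·(29592) + (0)·(13273) + (7)·(6105) + (4)·(-13552) = 14
Base-5 expansion of each c_i:
  c_1 = 413 = 3·5^0 + 2·5^1 + 1·5^2 + 3·5^3
  c_2 = 148 = 3·5^0 + 4·5^1 + 0·5^2 + 1·5^3
  c_3 = 273 = 3·5^0 + 4·5^1 + 0·5^2 + 2·5^3
  c_4 = 258 = 3·5^0 + 1·5^1 + 0·5^2 + 2·5^3
  c_5 = 416 = 1·5^0 + 3·5^1 + 1·5^2 + 3·5^3
  c_6 = 14 = 4·5^0 + 2·5^1
p-restricted factor λ_0 = (3, 3, 3, 3, 1, 4)
p-restricted factor λ_1 = (2, 4, 4, 1, 3, 2)
p-restricted factor λ_2 = (1, 0, 0, 0, 1, 0)
p-restricted factor λ_3 = (3, 1, 2, 2, 3, 0)

((3, 3, 3, 3, 1, 4), (2, 4, 4, 1, 3, 2), (1, 0, 0, 0, 1, 0), (3, 1, 2, 2, 3, 0))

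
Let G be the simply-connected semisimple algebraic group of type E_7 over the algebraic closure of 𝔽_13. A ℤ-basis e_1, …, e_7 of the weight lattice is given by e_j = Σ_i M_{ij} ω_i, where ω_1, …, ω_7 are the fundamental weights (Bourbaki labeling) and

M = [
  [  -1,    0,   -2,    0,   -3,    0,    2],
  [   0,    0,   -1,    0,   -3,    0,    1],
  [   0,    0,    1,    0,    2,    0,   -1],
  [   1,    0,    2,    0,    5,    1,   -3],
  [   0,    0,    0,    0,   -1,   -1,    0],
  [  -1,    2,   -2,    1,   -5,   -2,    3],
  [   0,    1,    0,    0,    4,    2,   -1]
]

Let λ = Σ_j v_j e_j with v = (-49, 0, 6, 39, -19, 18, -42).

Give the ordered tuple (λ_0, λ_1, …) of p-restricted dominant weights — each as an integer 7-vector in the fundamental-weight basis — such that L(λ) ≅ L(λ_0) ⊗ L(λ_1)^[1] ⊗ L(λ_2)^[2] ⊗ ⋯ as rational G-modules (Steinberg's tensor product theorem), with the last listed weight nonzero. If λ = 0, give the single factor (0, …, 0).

((10, 9, 10, 12, 1, 9, 2),)

Change of basis e → ω: c = M·v where v = (-49, 0, 6, 39, -19, 18, -42):
  c_1 = -1*-49 + 0*0 + -2*6 + 0*39 + -3*-19 + 0*18 + 2*-42 = 10
  c_2 = 0*-49 + 0*0 + -1*6 + 0*39 + -3*-19 + 0*18 + 1*-42 = 9
  c_3 = 0*-49 + 0*0 + 1*6 + 0*39 + 2*-19 + 0*18 + -1*-42 = 10
  c_4 = 1*-49 + 0*0 + 2*6 + 0*39 + 5*-19 + 1*18 + -3*-42 = 12
  c_5 = 0*-49 + 0*0 + 0*6 + 0*39 + -1*-19 + -1*18 + 0*-42 = 1
  c_6 = -1*-49 + 2*0 + -2*6 + 1*39 + -5*-19 + -2*18 + 3*-42 = 9
  c_7 = 0*-49 + 1*0 + 0*6 + 0*39 + 4*-19 + 2*18 + -1*-42 = 2
Base-13 expansion of each c_i:
  c_1 = 10 = 10·13^0
  c_2 = 9 = 9·13^0
  c_3 = 10 = 10·13^0
  c_4 = 12 = 12·13^0
  c_5 = 1 = 1·13^0
  c_6 = 9 = 9·13^0
  c_7 = 2 = 2·13^0
p-restricted factor λ_0 = (10, 9, 10, 12, 1, 9, 2)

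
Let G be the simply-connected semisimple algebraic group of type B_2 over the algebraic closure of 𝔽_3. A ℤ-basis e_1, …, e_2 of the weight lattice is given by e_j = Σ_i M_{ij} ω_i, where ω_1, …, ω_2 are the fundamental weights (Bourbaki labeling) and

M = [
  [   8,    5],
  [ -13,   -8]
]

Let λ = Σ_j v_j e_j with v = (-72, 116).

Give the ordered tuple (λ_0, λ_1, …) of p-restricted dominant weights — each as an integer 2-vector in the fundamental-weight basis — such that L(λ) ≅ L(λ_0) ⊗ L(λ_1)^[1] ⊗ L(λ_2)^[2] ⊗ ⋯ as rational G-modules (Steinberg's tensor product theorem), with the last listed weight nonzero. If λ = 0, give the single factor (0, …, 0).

Change of basis e → ω: c = M·v where v = (-72, 116):
  c_1 = 8*-72 + 5*116 = 4
  c_2 = -13*-72 + -8*116 = 8
Writing each c_i in base p = 3:
  c_1 = 4 = 1·3^0 + 1·3^1
  c_2 = 8 = 2·3^0 + 2·3^1
Factor λ_0 = (1, 2)
Factor λ_1 = (1, 2)

((1, 2), (1, 2))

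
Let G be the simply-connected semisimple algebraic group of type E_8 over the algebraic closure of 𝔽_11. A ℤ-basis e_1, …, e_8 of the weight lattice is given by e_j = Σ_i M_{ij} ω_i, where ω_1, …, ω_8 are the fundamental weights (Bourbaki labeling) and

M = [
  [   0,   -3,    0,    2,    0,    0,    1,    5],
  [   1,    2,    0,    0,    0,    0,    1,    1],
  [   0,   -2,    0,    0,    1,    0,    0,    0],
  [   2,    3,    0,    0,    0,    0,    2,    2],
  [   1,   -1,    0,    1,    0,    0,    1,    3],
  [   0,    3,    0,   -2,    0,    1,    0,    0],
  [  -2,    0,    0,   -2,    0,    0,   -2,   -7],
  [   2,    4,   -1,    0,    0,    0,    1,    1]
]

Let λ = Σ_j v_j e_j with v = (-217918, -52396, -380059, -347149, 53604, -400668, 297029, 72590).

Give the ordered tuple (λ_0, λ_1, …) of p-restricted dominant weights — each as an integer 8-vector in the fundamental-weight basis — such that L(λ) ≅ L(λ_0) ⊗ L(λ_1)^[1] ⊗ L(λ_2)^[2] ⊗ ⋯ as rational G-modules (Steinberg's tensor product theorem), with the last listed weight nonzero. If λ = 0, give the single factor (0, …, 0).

((10, 5, 7, 2, 5, 9, 6, 0), (4, 7, 0, 4, 6, 6, 10, 7), (3, 2, 0, 9, 6, 5, 10, 3), (4, 2, 9, 10, 1, 3, 9, 1), (8, 3, 10, 9, 0, 9, 1, 7))

Change of basis e → ω: c = M·v where v = (-217918, -52396, -380059, -347149, 53604, -400668, 297029, 72590):
  c_1 = (0)·(-217918) + (-3)·(-52396) + (0)·(-380059) + (2)·(-347149) + (0)·(53604) + (0)·(-400668) + (1)·(297029) + (5)·(72590) = 122869
  c_2 = (1)·(-217918) + (2)·(-52396) + (0)·(-380059) + (0)·(-347149) + (0)·(53604) + (0)·(-400668) + (1)·(297029) + (1)·(72590) = 46909
  c_3 = (0)·(-217918) + (-2)·(-52396) + (0)·(-380059) + (0)·(-347149) + (1)·(53604) + (0)·(-400668) + (0)·(297029) + (0)·(72590) = 158396
  c_4 = (2)·(-217918) + (3)·(-52396) + (0)·(-380059) + (0)·(-347149) + (0)·(53604) + (0)·(-400668) + (2)·(297029) + (2)·(72590) = 146214
  c_5 = (1)·(-217918) + (-1)·(-52396) + (0)·(-380059) + (1)·(-347149) + (0)·(53604) + (0)·(-400668) + (1)·(297029) + (3)·(72590) = 2128
  c_6 = (0)·(-217918) + (3)·(-52396) + (0)·(-380059) + (-2)·(-347149) + (0)·(53604) + (1)·(-400668) + (0)·(297029) + (0)·(72590) = 136442
  c_7 = (-2)·(-217918) + (0)·(-52396) + (0)·(-380059) + (-2)·(-347149) + (0)·(53604) + (0)·(-400668) + (-2)·(297029) + (-7)·(72590) = 27946
  c_8 = (2)·(-217918) + (4)·(-52396) + (-1)·(-380059) + (0)·(-347149) + (0)·(53604) + (0)·(-400668) + (1)·(297029) + (1)·(72590) = 104258
Base-11 expansion of each c_i:
  c_1 = 122869 = 10·11^0 + 4·11^1 + 3·11^2 + 4·11^3 + 8·11^4
  c_2 = 46909 = 5·11^0 + 7·11^1 + 2·11^2 + 2·11^3 + 3·11^4
  c_3 = 158396 = 7·11^0 + 0·11^1 + 0·11^2 + 9·11^3 + 10·11^4
  c_4 = 146214 = 2·11^0 + 4·11^1 + 9·11^2 + 10·11^3 + 9·11^4
  c_5 = 2128 = 5·11^0 + 6·11^1 + 6·11^2 + 1·11^3
  c_6 = 136442 = 9·11^0 + 6·11^1 + 5·11^2 + 3·11^3 + 9·11^4
  c_7 = 27946 = 6·11^0 + 10·11^1 + 10·11^2 + 9·11^3 + 1·11^4
  c_8 = 104258 = 0·11^0 + 7·11^1 + 3·11^2 + 1·11^3 + 7·11^4
λ_0 = (10, 5, 7, 2, 5, 9, 6, 0)
λ_1 = (4, 7, 0, 4, 6, 6, 10, 7)
λ_2 = (3, 2, 0, 9, 6, 5, 10, 3)
λ_3 = (4, 2, 9, 10, 1, 3, 9, 1)
λ_4 = (8, 3, 10, 9, 0, 9, 1, 7)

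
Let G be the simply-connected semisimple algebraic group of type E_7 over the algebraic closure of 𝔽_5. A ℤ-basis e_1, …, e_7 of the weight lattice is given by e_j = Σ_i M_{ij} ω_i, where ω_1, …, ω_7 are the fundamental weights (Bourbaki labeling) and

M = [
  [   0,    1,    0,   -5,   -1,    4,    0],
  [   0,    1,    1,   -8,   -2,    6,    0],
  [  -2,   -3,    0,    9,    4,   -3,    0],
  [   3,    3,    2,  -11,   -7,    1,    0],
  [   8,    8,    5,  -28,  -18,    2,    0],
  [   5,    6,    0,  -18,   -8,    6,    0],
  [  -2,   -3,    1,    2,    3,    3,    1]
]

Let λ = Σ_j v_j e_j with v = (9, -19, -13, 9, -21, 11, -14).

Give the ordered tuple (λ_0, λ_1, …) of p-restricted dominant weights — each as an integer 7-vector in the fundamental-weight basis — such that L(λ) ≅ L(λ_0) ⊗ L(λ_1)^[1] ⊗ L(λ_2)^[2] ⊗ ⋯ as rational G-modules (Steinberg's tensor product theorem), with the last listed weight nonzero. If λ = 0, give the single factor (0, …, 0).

In the fundamental-weight basis, λ has coordinates c = M·v (v = (9, -19, -13, 9, -21, 11, -14)):
  c_1 = (0)·(9) + (1)·(-19) + (0)·(-13) + (-5)·(9) + (-1)·(-21) + (4)·(11) + (0)·(-14) = 1
  c_2 = (0)·(9) + (1)·(-19) + (1)·(-13) + (-8)·(9) + (-2)·(-21) + (6)·(11) + (0)·(-14) = 4
  c_3 = (-2)·(9) + (-3)·(-19) + (0)·(-13) + (9)·(9) + (4)·(-21) + (-3)·(11) + (0)·(-14) = 3
  c_4 = (3)·(9) + (3)·(-19) + (2)·(-13) + (-11)·(9) + (-7)·(-21) + (1)·(11) + (0)·(-14) = 3
  c_5 = (8)·(9) + (8)·(-19) + (5)·(-13) + (-28)·(9) + (-18)·(-21) + (2)·(11) + (0)·(-14) = 3
  c_6 = (5)·(9) + (6)·(-19) + (0)·(-13) + (-18)·(9) + (-8)·(-21) + (6)·(11) + (0)·(-14) = 3
  c_7 = (-2)·(9) + (-3)·(-19) + (1)·(-13) + (2)·(9) + (3)·(-21) + (3)·(11) + (1)·(-14) = 0
p = 5; digits c_i = Σ_j d_{ij}·5^j, 0 ≤ d_{ij} < 5:
  c_1 = 1 = 1·5^0
  c_2 = 4 = 4·5^0
  c_3 = 3 = 3·5^0
  c_4 = 3 = 3·5^0
  c_5 = 3 = 3·5^0
  c_6 = 3 = 3·5^0
  c_7 = 0
p-restricted factor λ_0 = (1, 4, 3, 3, 3, 3, 0)

((1, 4, 3, 3, 3, 3, 0),)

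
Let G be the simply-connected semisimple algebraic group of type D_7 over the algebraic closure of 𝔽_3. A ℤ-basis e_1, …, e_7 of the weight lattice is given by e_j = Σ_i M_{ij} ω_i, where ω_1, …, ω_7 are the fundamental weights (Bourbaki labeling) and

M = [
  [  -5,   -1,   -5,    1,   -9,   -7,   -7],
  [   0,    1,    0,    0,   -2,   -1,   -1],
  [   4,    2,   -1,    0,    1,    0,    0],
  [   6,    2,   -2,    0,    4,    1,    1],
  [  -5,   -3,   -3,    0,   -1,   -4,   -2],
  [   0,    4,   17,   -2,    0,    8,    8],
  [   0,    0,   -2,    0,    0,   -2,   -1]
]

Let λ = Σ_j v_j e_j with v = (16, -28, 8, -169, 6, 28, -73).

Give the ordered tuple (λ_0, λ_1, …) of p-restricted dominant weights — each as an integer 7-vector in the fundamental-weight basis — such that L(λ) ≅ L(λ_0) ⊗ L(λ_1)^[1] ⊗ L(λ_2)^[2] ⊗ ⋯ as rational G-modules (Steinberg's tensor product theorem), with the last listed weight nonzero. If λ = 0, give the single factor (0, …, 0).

((0, 2, 0, 0, 2, 2, 1), (0, 1, 2, 1, 2, 0, 0))

Converting to the ω-basis (c_i = row i of M dotted with v = (16, -28, 8, -169, 6, 28, -73)):
  c_1 = (-5)·(16) + (-1)·(-28) + (-5)·(8) + (1)·(-169) + (-9)·(6) + (-7)·(28) + (-7)·(-73) = 0
  c_2 = (0)·(16) + (1)·(-28) + (0)·(8) + (0)·(-169) + (-2)·(6) + (-1)·(28) + (-1)·(-73) = 5
  c_3 = (4)·(16) + (2)·(-28) + (-1)·(8) + (0)·(-169) + (1)·(6) + (0)·(28) + (0)·(-73) = 6
  c_4 = (6)·(16) + (2)·(-28) + (-2)·(8) + (0)·(-169) + (4)·(6) + (1)·(28) + (1)·(-73) = 3
  c_5 = (-5)·(16) + (-3)·(-28) + (-3)·(8) + (0)·(-169) + (-1)·(6) + (-4)·(28) + (-2)·(-73) = 8
  c_6 = (0)·(16) + (4)·(-28) + (17)·(8) + (-2)·(-169) + (0)·(6) + (8)·(28) + (8)·(-73) = 2
  c_7 = (0)·(16) + (0)·(-28) + (-2)·(8) + (0)·(-169) + (0)·(6) + (-2)·(28) + (-1)·(-73) = 1
Writing each c_i in base p = 3:
  c_1 = 0
  c_2 = 5 = 2·3^0 + 1·3^1
  c_3 = 6 = 0·3^0 + 2·3^1
  c_4 = 3 = 0·3^0 + 1·3^1
  c_5 = 8 = 2·3^0 + 2·3^1
  c_6 = 2 = 2·3^0
  c_7 = 1 = 1·3^0
λ_0 = (0, 2, 0, 0, 2, 2, 1)
λ_1 = (0, 1, 2, 1, 2, 0, 0)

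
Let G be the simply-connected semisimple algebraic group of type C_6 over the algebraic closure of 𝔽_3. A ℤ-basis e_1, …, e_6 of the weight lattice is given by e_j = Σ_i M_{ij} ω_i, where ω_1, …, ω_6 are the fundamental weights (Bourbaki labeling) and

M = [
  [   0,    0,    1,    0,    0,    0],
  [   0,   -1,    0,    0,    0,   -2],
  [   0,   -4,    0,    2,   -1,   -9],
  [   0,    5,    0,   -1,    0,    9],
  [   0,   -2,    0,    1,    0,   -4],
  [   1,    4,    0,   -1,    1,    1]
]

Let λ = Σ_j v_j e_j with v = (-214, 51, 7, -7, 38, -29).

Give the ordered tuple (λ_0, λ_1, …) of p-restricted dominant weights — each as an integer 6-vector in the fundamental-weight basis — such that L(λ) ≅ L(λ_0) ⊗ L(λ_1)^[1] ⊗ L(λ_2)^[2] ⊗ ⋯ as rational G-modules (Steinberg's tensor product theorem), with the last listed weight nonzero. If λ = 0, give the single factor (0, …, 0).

((1, 1, 2, 1, 1, 0), (2, 2, 1, 0, 2, 2))

Converting to the ω-basis (c_i = row i of M dotted with v = (-214, 51, 7, -7, 38, -29)):
  c_1 = (0)·(-214) + (0)·(51) + (1)·(7) + (0)·(-7) + (0)·(38) + (0)·(-29) = 7
  c_2 = (0)·(-214) + (-1)·(51) + (0)·(7) + (0)·(-7) + (0)·(38) + (-2)·(-29) = 7
  c_3 = (0)·(-214) + (-4)·(51) + (0)·(7) + (2)·(-7) + (-1)·(38) + (-9)·(-29) = 5
  c_4 = (0)·(-214) + (5)·(51) + (0)·(7) + (-1)·(-7) + (0)·(38) + (9)·(-29) = 1
  c_5 = (0)·(-214) + (-2)·(51) + (0)·(7) + (1)·(-7) + (0)·(38) + (-4)·(-29) = 7
  c_6 = (1)·(-214) + (4)·(51) + (0)·(7) + (-1)·(-7) + (1)·(38) + (1)·(-29) = 6
Expand coordinatewise in base 3:
  c_1 = 7 = 1·3^0 + 2·3^1
  c_2 = 7 = 1·3^0 + 2·3^1
  c_3 = 5 = 2·3^0 + 1·3^1
  c_4 = 1 = 1·3^0
  c_5 = 7 = 1·3^0 + 2·3^1
  c_6 = 6 = 0·3^0 + 2·3^1
Factor λ_0 = (1, 1, 2, 1, 1, 0)
Factor λ_1 = (2, 2, 1, 0, 2, 2)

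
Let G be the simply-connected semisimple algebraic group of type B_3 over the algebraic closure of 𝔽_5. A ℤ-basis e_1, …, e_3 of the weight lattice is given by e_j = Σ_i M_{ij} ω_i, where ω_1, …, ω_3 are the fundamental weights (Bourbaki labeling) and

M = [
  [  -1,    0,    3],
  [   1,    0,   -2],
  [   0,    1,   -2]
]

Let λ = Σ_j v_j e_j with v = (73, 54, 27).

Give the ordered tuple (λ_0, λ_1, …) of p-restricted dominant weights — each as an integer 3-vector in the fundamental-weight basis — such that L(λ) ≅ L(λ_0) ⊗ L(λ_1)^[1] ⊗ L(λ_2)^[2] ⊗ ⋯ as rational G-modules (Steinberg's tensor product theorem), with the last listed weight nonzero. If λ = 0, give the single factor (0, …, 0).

((3, 4, 0), (1, 3, 0))

Compute c_i = Σ_j M_{ij} v_j with v = (73, 54, 27):
  c_1 = (-1)·(73) + (0)·(54) + (3)·(27) = 8
  c_2 = (1)·(73) + (0)·(54) + (-2)·(27) = 19
  c_3 = (0)·(73) + (1)·(54) + (-2)·(27) = 0
Base-5 expansion of each c_i:
  c_1 = 8 = 3·5^0 + 1·5^1
  c_2 = 19 = 4·5^0 + 3·5^1
  c_3 = 0
p-restricted factor λ_0 = (3, 4, 0)
p-restricted factor λ_1 = (1, 3, 0)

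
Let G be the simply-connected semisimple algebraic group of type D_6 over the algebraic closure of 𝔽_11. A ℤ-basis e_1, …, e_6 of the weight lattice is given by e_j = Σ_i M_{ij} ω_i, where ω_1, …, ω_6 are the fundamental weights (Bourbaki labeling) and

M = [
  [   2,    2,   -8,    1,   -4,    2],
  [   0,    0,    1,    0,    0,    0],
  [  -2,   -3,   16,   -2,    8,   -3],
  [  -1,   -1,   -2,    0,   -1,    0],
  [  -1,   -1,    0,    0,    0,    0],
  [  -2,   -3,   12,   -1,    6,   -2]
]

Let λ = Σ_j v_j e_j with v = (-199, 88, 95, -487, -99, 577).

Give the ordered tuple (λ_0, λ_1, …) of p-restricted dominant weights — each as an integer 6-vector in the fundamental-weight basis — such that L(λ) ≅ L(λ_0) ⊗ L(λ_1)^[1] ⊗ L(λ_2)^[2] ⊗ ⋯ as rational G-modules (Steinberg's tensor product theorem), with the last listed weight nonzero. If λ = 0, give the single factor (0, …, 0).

((4, 7, 6, 9, 1, 2), (7, 8, 9, 1, 10, 1))

Compute c_i = Σ_j M_{ij} v_j with v = (-199, 88, 95, -487, -99, 577):
  c_1 = (2)·(-199) + 2·88 + (-8)·(95) + (1)·(-487) + (-4)·(-99) + 2·577 = 81
  c_2 = (0)·(-199) + 0·88 + 1·95 + (0)·(-487) + (0)·(-99) + 0·577 = 95
  c_3 = (-2)·(-199) + (-3)·(88) + 16·95 + (-2)·(-487) + (8)·(-99) + (-3)·(577) = 105
  c_4 = (-1)·(-199) + (-1)·(88) + (-2)·(95) + (0)·(-487) + (-1)·(-99) + 0·577 = 20
  c_5 = (-1)·(-199) + (-1)·(88) + 0·95 + (0)·(-487) + (0)·(-99) + 0·577 = 111
  c_6 = (-2)·(-199) + (-3)·(88) + 12·95 + (-1)·(-487) + (6)·(-99) + (-2)·(577) = 13
p = 11; digits c_i = Σ_j d_{ij}·11^j, 0 ≤ d_{ij} < 11:
  c_1 = 81 = 4·11^0 + 7·11^1
  c_2 = 95 = 7·11^0 + 8·11^1
  c_3 = 105 = 6·11^0 + 9·11^1
  c_4 = 20 = 9·11^0 + 1·11^1
  c_5 = 111 = 1·11^0 + 10·11^1
  c_6 = 13 = 2·11^0 + 1·11^1
λ_0 = (4, 7, 6, 9, 1, 2)
λ_1 = (7, 8, 9, 1, 10, 1)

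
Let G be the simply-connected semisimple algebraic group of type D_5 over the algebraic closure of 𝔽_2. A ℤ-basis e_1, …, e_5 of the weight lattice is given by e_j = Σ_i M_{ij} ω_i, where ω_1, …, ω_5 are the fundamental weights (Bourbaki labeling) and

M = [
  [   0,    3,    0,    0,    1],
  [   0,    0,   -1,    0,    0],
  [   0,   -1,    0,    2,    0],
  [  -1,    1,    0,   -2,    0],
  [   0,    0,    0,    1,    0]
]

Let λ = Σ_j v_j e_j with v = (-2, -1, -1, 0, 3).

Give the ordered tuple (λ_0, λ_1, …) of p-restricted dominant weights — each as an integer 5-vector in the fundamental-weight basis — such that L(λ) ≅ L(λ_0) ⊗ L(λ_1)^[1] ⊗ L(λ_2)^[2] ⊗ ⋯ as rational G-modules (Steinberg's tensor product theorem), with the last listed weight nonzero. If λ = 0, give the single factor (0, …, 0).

((0, 1, 1, 1, 0),)

Converting to the ω-basis (c_i = row i of M dotted with v = (-2, -1, -1, 0, 3)):
  c_1 = (0)·(-2) + (3)·(-1) + (0)·(-1) + (0)·(0) + (1)·(3) = 0
  c_2 = (0)·(-2) + (0)·(-1) + (-1)·(-1) + (0)·(0) + (0)·(3) = 1
  c_3 = (0)·(-2) + (-1)·(-1) + (0)·(-1) + (2)·(0) + (0)·(3) = 1
  c_4 = (-1)·(-2) + (1)·(-1) + (0)·(-1) + (-2)·(0) + (0)·(3) = 1
  c_5 = (0)·(-2) + (0)·(-1) + (0)·(-1) + (1)·(0) + (0)·(3) = 0
Writing each c_i in base p = 2:
  c_1 = 0
  c_2 = 1 = 1·2^0
  c_3 = 1 = 1·2^0
  c_4 = 1 = 1·2^0
  c_5 = 0
p-restricted factor λ_0 = (0, 1, 1, 1, 0)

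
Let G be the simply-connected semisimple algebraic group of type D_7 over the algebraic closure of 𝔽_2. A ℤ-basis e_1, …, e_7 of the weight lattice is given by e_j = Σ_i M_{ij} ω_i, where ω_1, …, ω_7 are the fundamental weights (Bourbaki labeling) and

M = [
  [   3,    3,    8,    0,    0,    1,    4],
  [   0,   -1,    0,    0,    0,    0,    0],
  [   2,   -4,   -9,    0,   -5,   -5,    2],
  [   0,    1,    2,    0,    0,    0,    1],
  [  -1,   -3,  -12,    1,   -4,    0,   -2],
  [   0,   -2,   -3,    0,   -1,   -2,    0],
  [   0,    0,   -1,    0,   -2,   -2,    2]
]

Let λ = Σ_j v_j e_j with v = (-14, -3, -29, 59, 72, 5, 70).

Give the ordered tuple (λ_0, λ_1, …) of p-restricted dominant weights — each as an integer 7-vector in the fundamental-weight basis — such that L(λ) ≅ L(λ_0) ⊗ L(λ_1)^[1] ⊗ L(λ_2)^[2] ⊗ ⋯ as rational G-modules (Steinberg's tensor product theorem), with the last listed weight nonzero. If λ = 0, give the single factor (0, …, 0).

((0, 1, 0, 1, 0, 1, 1), (1, 1, 0, 0, 1, 1, 1), (0, 0, 0, 0, 0, 0, 1), (0, 0, 0, 1, 0, 1, 1))

In the fundamental-weight basis, λ has coordinates c = M·v (v = (-14, -3, -29, 59, 72, 5, 70)):
  c_1 = (3)·(-14) + (3)·(-3) + (8)·(-29) + (0)·(59) + (0)·(72) + (1)·(5) + (4)·(70) = 2
  c_2 = (0)·(-14) + (-1)·(-3) + (0)·(-29) + (0)·(59) + (0)·(72) + (0)·(5) + (0)·(70) = 3
  c_3 = (2)·(-14) + (-4)·(-3) + (-9)·(-29) + (0)·(59) + (-5)·(72) + (-5)·(5) + (2)·(70) = 0
  c_4 = (0)·(-14) + (1)·(-3) + (2)·(-29) + (0)·(59) + (0)·(72) + (0)·(5) + (1)·(70) = 9
  c_5 = (-1)·(-14) + (-3)·(-3) + (-12)·(-29) + (1)·(59) + (-4)·(72) + (0)·(5) + (-2)·(70) = 2
  c_6 = (0)·(-14) + (-2)·(-3) + (-3)·(-29) + (0)·(59) + (-1)·(72) + (-2)·(5) + (0)·(70) = 11
  c_7 = (0)·(-14) + (0)·(-3) + (-1)·(-29) + (0)·(59) + (-2)·(72) + (-2)·(5) + (2)·(70) = 15
Expand coordinatewise in base 2:
  c_1 = 2 = 0·2^0 + 1·2^1
  c_2 = 3 = 1·2^0 + 1·2^1
  c_3 = 0
  c_4 = 9 = 1·2^0 + 0·2^1 + 0·2^2 + 1·2^3
  c_5 = 2 = 0·2^0 + 1·2^1
  c_6 = 11 = 1·2^0 + 1·2^1 + 0·2^2 + 1·2^3
  c_7 = 15 = 1·2^0 + 1·2^1 + 1·2^2 + 1·2^3
Factor λ_0 = (0, 1, 0, 1, 0, 1, 1)
Factor λ_1 = (1, 1, 0, 0, 1, 1, 1)
Factor λ_2 = (0, 0, 0, 0, 0, 0, 1)
Factor λ_3 = (0, 0, 0, 1, 0, 1, 1)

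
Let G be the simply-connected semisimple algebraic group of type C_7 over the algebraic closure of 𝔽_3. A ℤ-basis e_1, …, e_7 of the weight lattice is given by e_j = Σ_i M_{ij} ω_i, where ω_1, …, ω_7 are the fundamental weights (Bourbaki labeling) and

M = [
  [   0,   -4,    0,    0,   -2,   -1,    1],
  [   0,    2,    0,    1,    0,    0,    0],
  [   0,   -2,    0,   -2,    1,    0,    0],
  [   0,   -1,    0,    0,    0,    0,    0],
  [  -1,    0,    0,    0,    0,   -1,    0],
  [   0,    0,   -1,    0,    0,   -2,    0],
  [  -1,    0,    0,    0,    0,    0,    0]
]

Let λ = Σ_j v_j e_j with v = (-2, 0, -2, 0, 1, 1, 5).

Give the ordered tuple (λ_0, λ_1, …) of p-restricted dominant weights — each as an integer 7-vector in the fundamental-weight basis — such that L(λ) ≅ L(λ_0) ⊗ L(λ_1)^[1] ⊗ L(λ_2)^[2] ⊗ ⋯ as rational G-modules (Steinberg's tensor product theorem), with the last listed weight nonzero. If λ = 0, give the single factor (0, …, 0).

((2, 0, 1, 0, 1, 0, 2),)

ω-coordinates c = M·v, v = (-2, 0, -2, 0, 1, 1, 5):
  c_1 = (0)·(-2) + (-4)·(0) + (0)·(-2) + (0)·(0) + (-2)·(1) + (-1)·(1) + (1)·(5) = 2
  c_2 = (0)·(-2) + (2)·(0) + (0)·(-2) + (1)·(0) + (0)·(1) + (0)·(1) + (0)·(5) = 0
  c_3 = (0)·(-2) + (-2)·(0) + (0)·(-2) + (-2)·(0) + (1)·(1) + (0)·(1) + (0)·(5) = 1
  c_4 = (0)·(-2) + (-1)·(0) + (0)·(-2) + (0)·(0) + (0)·(1) + (0)·(1) + (0)·(5) = 0
  c_5 = (-1)·(-2) + (0)·(0) + (0)·(-2) + (0)·(0) + (0)·(1) + (-1)·(1) + (0)·(5) = 1
  c_6 = (0)·(-2) + (0)·(0) + (-1)·(-2) + (0)·(0) + (0)·(1) + (-2)·(1) + (0)·(5) = 0
  c_7 = (-1)·(-2) + (0)·(0) + (0)·(-2) + (0)·(0) + (0)·(1) + (0)·(1) + (0)·(5) = 2
Expand coordinatewise in base 3:
  c_1 = 2 = 2·3^0
  c_2 = 0
  c_3 = 1 = 1·3^0
  c_4 = 0
  c_5 = 1 = 1·3^0
  c_6 = 0
  c_7 = 2 = 2·3^0
p-restricted factor λ_0 = (2, 0, 1, 0, 1, 0, 2)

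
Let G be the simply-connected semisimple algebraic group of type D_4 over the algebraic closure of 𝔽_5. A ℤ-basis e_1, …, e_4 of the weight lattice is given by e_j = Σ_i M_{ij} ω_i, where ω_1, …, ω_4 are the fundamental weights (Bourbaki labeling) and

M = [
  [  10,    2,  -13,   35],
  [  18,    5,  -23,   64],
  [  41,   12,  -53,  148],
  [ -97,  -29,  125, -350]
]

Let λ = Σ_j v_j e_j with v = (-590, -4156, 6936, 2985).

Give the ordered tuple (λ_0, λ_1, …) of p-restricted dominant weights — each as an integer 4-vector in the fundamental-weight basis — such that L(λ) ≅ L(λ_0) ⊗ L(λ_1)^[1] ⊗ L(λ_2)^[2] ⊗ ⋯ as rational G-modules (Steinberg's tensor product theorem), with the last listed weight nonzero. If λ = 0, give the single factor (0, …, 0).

((0, 2, 0, 4), (4, 2, 2, 0), (3, 4, 4, 0))

In the fundamental-weight basis, λ has coordinates c = M·v (v = (-590, -4156, 6936, 2985)):
  c_1 = 10*-590 + 2*-4156 + -13*6936 + 35*2985 = 95
  c_2 = 18*-590 + 5*-4156 + -23*6936 + 64*2985 = 112
  c_3 = 41*-590 + 12*-4156 + -53*6936 + 148*2985 = 110
  c_4 = -97*-590 + -29*-4156 + 125*6936 + -350*2985 = 4
p = 5; digits c_i = Σ_j d_{ij}·5^j, 0 ≤ d_{ij} < 5:
  c_1 = 95 = 0·5^0 + 4·5^1 + 3·5^2
  c_2 = 112 = 2·5^0 + 2·5^1 + 4·5^2
  c_3 = 110 = 0·5^0 + 2·5^1 + 4·5^2
  c_4 = 4 = 4·5^0
Factor λ_0 = (0, 2, 0, 4)
Factor λ_1 = (4, 2, 2, 0)
Factor λ_2 = (3, 4, 4, 0)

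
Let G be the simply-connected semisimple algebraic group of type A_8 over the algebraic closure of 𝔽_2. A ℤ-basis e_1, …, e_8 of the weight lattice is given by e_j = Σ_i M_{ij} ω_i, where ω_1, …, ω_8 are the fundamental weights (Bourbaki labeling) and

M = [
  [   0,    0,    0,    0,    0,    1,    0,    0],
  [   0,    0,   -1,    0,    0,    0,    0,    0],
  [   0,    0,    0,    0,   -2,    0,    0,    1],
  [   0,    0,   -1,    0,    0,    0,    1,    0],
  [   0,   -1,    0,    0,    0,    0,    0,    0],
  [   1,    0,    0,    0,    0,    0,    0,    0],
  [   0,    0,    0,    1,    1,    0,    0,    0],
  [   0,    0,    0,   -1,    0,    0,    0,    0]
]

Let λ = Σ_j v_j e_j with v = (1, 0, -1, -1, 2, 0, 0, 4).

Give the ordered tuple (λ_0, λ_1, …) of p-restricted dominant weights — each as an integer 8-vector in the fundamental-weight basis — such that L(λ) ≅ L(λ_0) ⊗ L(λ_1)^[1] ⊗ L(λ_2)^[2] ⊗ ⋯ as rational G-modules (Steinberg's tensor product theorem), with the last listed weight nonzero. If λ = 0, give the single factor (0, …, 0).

Compute c_i = Σ_j M_{ij} v_j with v = (1, 0, -1, -1, 2, 0, 0, 4):
  c_1 = 0·1 + 0·0 + (0)·(-1) + (0)·(-1) + 0·2 + 1·0 + 0·0 + 0·4 = 0
  c_2 = 0·1 + 0·0 + (-1)·(-1) + (0)·(-1) + 0·2 + 0·0 + 0·0 + 0·4 = 1
  c_3 = 0·1 + 0·0 + (0)·(-1) + (0)·(-1) + (-2)·(2) + 0·0 + 0·0 + 1·4 = 0
  c_4 = 0·1 + 0·0 + (-1)·(-1) + (0)·(-1) + 0·2 + 0·0 + 1·0 + 0·4 = 1
  c_5 = 0·1 + (-1)·(0) + (0)·(-1) + (0)·(-1) + 0·2 + 0·0 + 0·0 + 0·4 = 0
  c_6 = 1·1 + 0·0 + (0)·(-1) + (0)·(-1) + 0·2 + 0·0 + 0·0 + 0·4 = 1
  c_7 = 0·1 + 0·0 + (0)·(-1) + (1)·(-1) + 1·2 + 0·0 + 0·0 + 0·4 = 1
  c_8 = 0·1 + 0·0 + (0)·(-1) + (-1)·(-1) + 0·2 + 0·0 + 0·0 + 0·4 = 1
Base-2 expansion of each c_i:
  c_1 = 0
  c_2 = 1 = 1·2^0
  c_3 = 0
  c_4 = 1 = 1·2^0
  c_5 = 0
  c_6 = 1 = 1·2^0
  c_7 = 1 = 1·2^0
  c_8 = 1 = 1·2^0
p-restricted factor λ_0 = (0, 1, 0, 1, 0, 1, 1, 1)

((0, 1, 0, 1, 0, 1, 1, 1),)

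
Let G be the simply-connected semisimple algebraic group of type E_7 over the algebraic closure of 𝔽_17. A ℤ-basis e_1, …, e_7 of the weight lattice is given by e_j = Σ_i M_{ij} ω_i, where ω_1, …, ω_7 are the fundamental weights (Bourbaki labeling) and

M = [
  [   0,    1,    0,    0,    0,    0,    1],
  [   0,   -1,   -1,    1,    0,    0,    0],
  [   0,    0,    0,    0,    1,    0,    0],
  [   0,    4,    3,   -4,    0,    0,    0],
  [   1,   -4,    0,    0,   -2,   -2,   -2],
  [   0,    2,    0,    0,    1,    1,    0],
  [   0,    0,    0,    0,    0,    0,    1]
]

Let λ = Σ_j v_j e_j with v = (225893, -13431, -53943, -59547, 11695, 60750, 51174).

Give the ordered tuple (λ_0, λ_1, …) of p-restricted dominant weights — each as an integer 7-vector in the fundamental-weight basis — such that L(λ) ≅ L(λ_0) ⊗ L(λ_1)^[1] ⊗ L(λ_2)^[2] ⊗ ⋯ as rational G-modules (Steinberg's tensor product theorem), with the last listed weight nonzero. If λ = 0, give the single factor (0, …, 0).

((3, 7, 16, 8, 11, 6, 4), (10, 1, 7, 5, 0, 12, 1), (11, 10, 6, 10, 10, 4, 7), (7, 1, 2, 4, 6, 9, 10))

Change of basis e → ω: c = M·v where v = (225893, -13431, -53943, -59547, 11695, 60750, 51174):
  c_1 = 0·225893 + (1)·(-13431) + (0)·(-53943) + (0)·(-59547) + 0·11695 + 0·60750 + 1·51174 = 37743
  c_2 = 0·225893 + (-1)·(-13431) + (-1)·(-53943) + (1)·(-59547) + 0·11695 + 0·60750 + 0·51174 = 7827
  c_3 = 0·225893 + (0)·(-13431) + (0)·(-53943) + (0)·(-59547) + 1·11695 + 0·60750 + 0·51174 = 11695
  c_4 = 0·225893 + (4)·(-13431) + (3)·(-53943) + (-4)·(-59547) + 0·11695 + 0·60750 + 0·51174 = 22635
  c_5 = 1·225893 + (-4)·(-13431) + (0)·(-53943) + (0)·(-59547) + (-2)·(11695) + (-2)·(60750) + (-2)·(51174) = 32379
  c_6 = 0·225893 + (2)·(-13431) + (0)·(-53943) + (0)·(-59547) + 1·11695 + 1·60750 + 0·51174 = 45583
  c_7 = 0·225893 + (0)·(-13431) + (0)·(-53943) + (0)·(-59547) + 0·11695 + 0·60750 + 1·51174 = 51174
Writing each c_i in base p = 17:
  c_1 = 37743 = 3·17^0 + 10·17^1 + 11·17^2 + 7·17^3
  c_2 = 7827 = 7·17^0 + 1·17^1 + 10·17^2 + 1·17^3
  c_3 = 11695 = 16·17^0 + 7·17^1 + 6·17^2 + 2·17^3
  c_4 = 22635 = 8·17^0 + 5·17^1 + 10·17^2 + 4·17^3
  c_5 = 32379 = 11·17^0 + 0·17^1 + 10·17^2 + 6·17^3
  c_6 = 45583 = 6·17^0 + 12·17^1 + 4·17^2 + 9·17^3
  c_7 = 51174 = 4·17^0 + 1·17^1 + 7·17^2 + 10·17^3
p-restricted factor λ_0 = (3, 7, 16, 8, 11, 6, 4)
p-restricted factor λ_1 = (10, 1, 7, 5, 0, 12, 1)
p-restricted factor λ_2 = (11, 10, 6, 10, 10, 4, 7)
p-restricted factor λ_3 = (7, 1, 2, 4, 6, 9, 10)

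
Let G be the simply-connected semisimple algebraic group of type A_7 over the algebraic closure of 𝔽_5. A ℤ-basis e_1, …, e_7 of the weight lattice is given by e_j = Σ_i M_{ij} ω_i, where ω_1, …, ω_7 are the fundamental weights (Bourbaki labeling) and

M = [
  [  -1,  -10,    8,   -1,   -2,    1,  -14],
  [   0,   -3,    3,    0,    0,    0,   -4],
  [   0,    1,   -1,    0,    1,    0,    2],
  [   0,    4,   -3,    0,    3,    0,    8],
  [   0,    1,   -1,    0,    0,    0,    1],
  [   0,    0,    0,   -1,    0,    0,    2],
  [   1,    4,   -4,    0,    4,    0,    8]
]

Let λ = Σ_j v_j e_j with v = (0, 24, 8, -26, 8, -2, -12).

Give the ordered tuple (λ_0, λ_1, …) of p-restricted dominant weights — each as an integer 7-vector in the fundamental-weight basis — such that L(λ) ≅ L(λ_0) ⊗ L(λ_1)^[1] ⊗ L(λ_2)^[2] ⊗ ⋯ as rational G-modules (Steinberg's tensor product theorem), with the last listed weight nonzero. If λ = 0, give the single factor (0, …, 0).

((0, 0, 0, 0, 4, 2, 0),)

ω-coordinates c = M·v, v = (0, 24, 8, -26, 8, -2, -12):
  c_1 = -1*0 + -10*24 + 8*8 + -1*-26 + -2*8 + 1*-2 + -14*-12 = 0
  c_2 = 0*0 + -3*24 + 3*8 + 0*-26 + 0*8 + 0*-2 + -4*-12 = 0
  c_3 = 0*0 + 1*24 + -1*8 + 0*-26 + 1*8 + 0*-2 + 2*-12 = 0
  c_4 = 0*0 + 4*24 + -3*8 + 0*-26 + 3*8 + 0*-2 + 8*-12 = 0
  c_5 = 0*0 + 1*24 + -1*8 + 0*-26 + 0*8 + 0*-2 + 1*-12 = 4
  c_6 = 0*0 + 0*24 + 0*8 + -1*-26 + 0*8 + 0*-2 + 2*-12 = 2
  c_7 = 1*0 + 4*24 + -4*8 + 0*-26 + 4*8 + 0*-2 + 8*-12 = 0
Writing each c_i in base p = 5:
  c_1 = 0
  c_2 = 0
  c_3 = 0
  c_4 = 0
  c_5 = 4 = 4·5^0
  c_6 = 2 = 2·5^0
  c_7 = 0
λ_0 = (0, 0, 0, 0, 4, 2, 0)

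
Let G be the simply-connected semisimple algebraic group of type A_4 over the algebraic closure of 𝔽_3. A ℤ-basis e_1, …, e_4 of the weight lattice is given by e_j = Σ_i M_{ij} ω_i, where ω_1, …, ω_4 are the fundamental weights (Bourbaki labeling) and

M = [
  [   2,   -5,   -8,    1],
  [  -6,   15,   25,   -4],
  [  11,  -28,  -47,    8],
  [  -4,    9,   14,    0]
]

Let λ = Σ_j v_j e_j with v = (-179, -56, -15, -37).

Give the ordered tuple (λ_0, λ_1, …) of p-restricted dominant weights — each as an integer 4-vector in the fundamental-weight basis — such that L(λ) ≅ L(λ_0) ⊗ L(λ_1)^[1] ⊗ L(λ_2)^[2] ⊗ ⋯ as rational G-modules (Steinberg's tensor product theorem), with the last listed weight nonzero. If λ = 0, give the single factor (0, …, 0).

((2, 1, 2, 2), (1, 2, 2, 0))

Converting to the ω-basis (c_i = row i of M dotted with v = (-179, -56, -15, -37)):
  c_1 = 2*-179 + -5*-56 + -8*-15 + 1*-37 = 5
  c_2 = -6*-179 + 15*-56 + 25*-15 + -4*-37 = 7
  c_3 = 11*-179 + -28*-56 + -47*-15 + 8*-37 = 8
  c_4 = -4*-179 + 9*-56 + 14*-15 + 0*-37 = 2
Expand coordinatewise in base 3:
  c_1 = 5 = 2·3^0 + 1·3^1
  c_2 = 7 = 1·3^0 + 2·3^1
  c_3 = 8 = 2·3^0 + 2·3^1
  c_4 = 2 = 2·3^0
p-restricted factor λ_0 = (2, 1, 2, 2)
p-restricted factor λ_1 = (1, 2, 2, 0)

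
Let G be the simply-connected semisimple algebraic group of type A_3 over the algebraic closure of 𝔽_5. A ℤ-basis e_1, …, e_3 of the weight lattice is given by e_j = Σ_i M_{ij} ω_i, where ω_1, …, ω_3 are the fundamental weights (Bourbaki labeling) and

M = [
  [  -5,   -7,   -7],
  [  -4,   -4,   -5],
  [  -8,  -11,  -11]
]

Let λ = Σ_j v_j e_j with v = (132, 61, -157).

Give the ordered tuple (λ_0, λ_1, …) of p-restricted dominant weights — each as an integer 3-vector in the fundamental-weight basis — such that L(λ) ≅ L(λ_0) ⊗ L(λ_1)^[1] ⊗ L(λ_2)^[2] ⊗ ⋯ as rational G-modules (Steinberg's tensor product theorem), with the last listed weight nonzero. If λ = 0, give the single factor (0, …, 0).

((2, 3, 0), (2, 2, 0))

Converting to the ω-basis (c_i = row i of M dotted with v = (132, 61, -157)):
  c_1 = -5*132 + -7*61 + -7*-157 = 12
  c_2 = -4*132 + -4*61 + -5*-157 = 13
  c_3 = -8*132 + -11*61 + -11*-157 = 0
p = 5; digits c_i = Σ_j d_{ij}·5^j, 0 ≤ d_{ij} < 5:
  c_1 = 12 = 2·5^0 + 2·5^1
  c_2 = 13 = 3·5^0 + 2·5^1
  c_3 = 0
Factor λ_0 = (2, 3, 0)
Factor λ_1 = (2, 2, 0)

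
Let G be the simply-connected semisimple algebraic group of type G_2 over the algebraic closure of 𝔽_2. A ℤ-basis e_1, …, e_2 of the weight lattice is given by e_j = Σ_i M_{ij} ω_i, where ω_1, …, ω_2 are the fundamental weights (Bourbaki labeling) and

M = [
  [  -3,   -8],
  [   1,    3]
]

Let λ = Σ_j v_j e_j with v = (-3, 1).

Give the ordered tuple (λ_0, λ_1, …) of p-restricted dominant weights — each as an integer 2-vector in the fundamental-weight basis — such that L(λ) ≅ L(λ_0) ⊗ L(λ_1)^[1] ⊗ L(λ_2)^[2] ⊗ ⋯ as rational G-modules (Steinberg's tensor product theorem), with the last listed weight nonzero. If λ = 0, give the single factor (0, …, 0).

((1, 0),)

Compute c_i = Σ_j M_{ij} v_j with v = (-3, 1):
  c_1 = -3*-3 + -8*1 = 1
  c_2 = 1*-3 + 3*1 = 0
Expand coordinatewise in base 2:
  c_1 = 1 = 1·2^0
  c_2 = 0
p-restricted factor λ_0 = (1, 0)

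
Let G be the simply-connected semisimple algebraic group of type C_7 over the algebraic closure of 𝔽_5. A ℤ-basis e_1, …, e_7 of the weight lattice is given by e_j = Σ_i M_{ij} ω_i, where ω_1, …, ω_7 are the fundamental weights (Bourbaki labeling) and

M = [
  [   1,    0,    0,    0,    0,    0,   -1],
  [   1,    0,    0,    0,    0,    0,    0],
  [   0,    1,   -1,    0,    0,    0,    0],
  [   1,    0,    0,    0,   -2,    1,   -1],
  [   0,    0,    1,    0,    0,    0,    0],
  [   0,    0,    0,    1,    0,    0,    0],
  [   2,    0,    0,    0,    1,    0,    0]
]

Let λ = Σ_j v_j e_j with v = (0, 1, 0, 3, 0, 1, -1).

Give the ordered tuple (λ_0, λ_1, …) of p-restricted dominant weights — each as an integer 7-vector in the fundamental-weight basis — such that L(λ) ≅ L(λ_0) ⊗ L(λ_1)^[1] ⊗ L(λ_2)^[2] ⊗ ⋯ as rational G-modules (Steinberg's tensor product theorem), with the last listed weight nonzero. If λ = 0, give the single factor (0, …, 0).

Converting to the ω-basis (c_i = row i of M dotted with v = (0, 1, 0, 3, 0, 1, -1)):
  c_1 = (1)·(0) + (0)·(1) + (0)·(0) + (0)·(3) + (0)·(0) + (0)·(1) + (-1)·(-1) = 1
  c_2 = (1)·(0) + (0)·(1) + (0)·(0) + (0)·(3) + (0)·(0) + (0)·(1) + (0)·(-1) = 0
  c_3 = (0)·(0) + (1)·(1) + (-1)·(0) + (0)·(3) + (0)·(0) + (0)·(1) + (0)·(-1) = 1
  c_4 = (1)·(0) + (0)·(1) + (0)·(0) + (0)·(3) + (-2)·(0) + (1)·(1) + (-1)·(-1) = 2
  c_5 = (0)·(0) + (0)·(1) + (1)·(0) + (0)·(3) + (0)·(0) + (0)·(1) + (0)·(-1) = 0
  c_6 = (0)·(0) + (0)·(1) + (0)·(0) + (1)·(3) + (0)·(0) + (0)·(1) + (0)·(-1) = 3
  c_7 = (2)·(0) + (0)·(1) + (0)·(0) + (0)·(3) + (1)·(0) + (0)·(1) + (0)·(-1) = 0
p = 5; digits c_i = Σ_j d_{ij}·5^j, 0 ≤ d_{ij} < 5:
  c_1 = 1 = 1·5^0
  c_2 = 0
  c_3 = 1 = 1·5^0
  c_4 = 2 = 2·5^0
  c_5 = 0
  c_6 = 3 = 3·5^0
  c_7 = 0
λ_0 = (1, 0, 1, 2, 0, 3, 0)

((1, 0, 1, 2, 0, 3, 0),)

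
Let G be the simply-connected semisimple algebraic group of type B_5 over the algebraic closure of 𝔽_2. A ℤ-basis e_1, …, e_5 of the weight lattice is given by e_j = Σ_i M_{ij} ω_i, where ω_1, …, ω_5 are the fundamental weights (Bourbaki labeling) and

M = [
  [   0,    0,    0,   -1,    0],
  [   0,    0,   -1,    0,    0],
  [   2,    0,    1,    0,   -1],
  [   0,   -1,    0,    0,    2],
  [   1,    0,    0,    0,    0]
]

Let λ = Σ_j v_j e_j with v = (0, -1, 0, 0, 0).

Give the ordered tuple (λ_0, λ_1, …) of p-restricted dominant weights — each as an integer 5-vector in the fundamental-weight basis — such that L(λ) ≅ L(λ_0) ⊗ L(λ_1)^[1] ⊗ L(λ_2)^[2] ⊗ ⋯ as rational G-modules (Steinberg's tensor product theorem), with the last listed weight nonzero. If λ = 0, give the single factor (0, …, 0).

((0, 0, 0, 1, 0),)

Change of basis e → ω: c = M·v where v = (0, -1, 0, 0, 0):
  c_1 = (0)·(0) + (0)·(-1) + (0)·(0) + (-1)·(0) + (0)·(0) = 0
  c_2 = (0)·(0) + (0)·(-1) + (-1)·(0) + (0)·(0) + (0)·(0) = 0
  c_3 = (2)·(0) + (0)·(-1) + (1)·(0) + (0)·(0) + (-1)·(0) = 0
  c_4 = (0)·(0) + (-1)·(-1) + (0)·(0) + (0)·(0) + (2)·(0) = 1
  c_5 = (1)·(0) + (0)·(-1) + (0)·(0) + (0)·(0) + (0)·(0) = 0
Base-2 expansion of each c_i:
  c_1 = 0
  c_2 = 0
  c_3 = 0
  c_4 = 1 = 1·2^0
  c_5 = 0
Factor λ_0 = (0, 0, 0, 1, 0)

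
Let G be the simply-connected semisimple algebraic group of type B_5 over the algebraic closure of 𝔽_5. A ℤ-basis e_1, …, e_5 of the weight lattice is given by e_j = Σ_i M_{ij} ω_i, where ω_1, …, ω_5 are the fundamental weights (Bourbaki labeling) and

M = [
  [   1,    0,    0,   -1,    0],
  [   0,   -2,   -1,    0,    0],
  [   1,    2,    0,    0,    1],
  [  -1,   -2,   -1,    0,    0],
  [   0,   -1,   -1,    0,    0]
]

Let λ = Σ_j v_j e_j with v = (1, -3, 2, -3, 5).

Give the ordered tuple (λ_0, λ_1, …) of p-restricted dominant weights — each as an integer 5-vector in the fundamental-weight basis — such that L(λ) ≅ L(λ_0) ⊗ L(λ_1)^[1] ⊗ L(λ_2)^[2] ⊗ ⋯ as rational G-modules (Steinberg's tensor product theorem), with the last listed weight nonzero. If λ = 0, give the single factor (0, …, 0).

((4, 4, 0, 3, 1),)

ω-coordinates c = M·v, v = (1, -3, 2, -3, 5):
  c_1 = 1·1 + (0)·(-3) + 0·2 + (-1)·(-3) + 0·5 = 4
  c_2 = 0·1 + (-2)·(-3) + (-1)·(2) + (0)·(-3) + 0·5 = 4
  c_3 = 1·1 + (2)·(-3) + 0·2 + (0)·(-3) + 1·5 = 0
  c_4 = (-1)·(1) + (-2)·(-3) + (-1)·(2) + (0)·(-3) + 0·5 = 3
  c_5 = 0·1 + (-1)·(-3) + (-1)·(2) + (0)·(-3) + 0·5 = 1
Writing each c_i in base p = 5:
  c_1 = 4 = 4·5^0
  c_2 = 4 = 4·5^0
  c_3 = 0
  c_4 = 3 = 3·5^0
  c_5 = 1 = 1·5^0
p-restricted factor λ_0 = (4, 4, 0, 3, 1)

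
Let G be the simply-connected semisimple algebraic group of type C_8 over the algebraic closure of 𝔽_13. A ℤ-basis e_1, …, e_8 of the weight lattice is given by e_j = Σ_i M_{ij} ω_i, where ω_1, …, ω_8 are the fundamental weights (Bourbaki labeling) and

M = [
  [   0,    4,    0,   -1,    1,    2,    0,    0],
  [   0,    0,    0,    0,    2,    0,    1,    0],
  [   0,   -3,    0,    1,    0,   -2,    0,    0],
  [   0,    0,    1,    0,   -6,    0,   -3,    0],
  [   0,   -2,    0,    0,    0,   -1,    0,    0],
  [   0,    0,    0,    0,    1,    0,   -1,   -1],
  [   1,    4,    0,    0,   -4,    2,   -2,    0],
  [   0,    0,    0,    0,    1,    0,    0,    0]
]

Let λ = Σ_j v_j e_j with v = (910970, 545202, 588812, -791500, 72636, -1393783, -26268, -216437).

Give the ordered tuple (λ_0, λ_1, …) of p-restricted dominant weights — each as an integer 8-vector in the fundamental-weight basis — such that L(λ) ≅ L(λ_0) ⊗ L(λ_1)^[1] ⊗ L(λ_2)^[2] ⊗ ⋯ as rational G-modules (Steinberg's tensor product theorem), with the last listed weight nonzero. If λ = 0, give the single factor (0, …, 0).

((4, 2, 9, 10, 11, 0, 8, 5), (12, 2, 11, 7, 1, 12, 9, 10), (1, 2, 0, 6, 1, 6, 1, 0), (0, 2, 8, 1, 8, 0, 4, 7), (9, 4, 12, 8, 10, 11, 2, 2))

In the fundamental-weight basis, λ has coordinates c = M·v (v = (910970, 545202, 588812, -791500, 72636, -1393783, -26268, -216437)):
  c_1 = (0)·(910970) + (4)·(545202) + (0)·(588812) + (-1)·(-791500) + (1)·(72636) + (2)·(-1393783) + (0)·(-26268) + (0)·(-216437) = 257378
  c_2 = (0)·(910970) + (0)·(545202) + (0)·(588812) + (0)·(-791500) + (2)·(72636) + (0)·(-1393783) + (1)·(-26268) + (0)·(-216437) = 119004
  c_3 = (0)·(910970) + (-3)·(545202) + (0)·(588812) + (1)·(-791500) + (0)·(72636) + (-2)·(-1393783) + (0)·(-26268) + (0)·(-216437) = 360460
  c_4 = (0)·(910970) + (0)·(545202) + (1)·(588812) + (0)·(-791500) + (-6)·(72636) + (0)·(-1393783) + (-3)·(-26268) + (0)·(-216437) = 231800
  c_5 = (0)·(910970) + (-2)·(545202) + (0)·(588812) + (0)·(-791500) + (0)·(72636) + (-1)·(-1393783) + (0)·(-26268) + (0)·(-216437) = 303379
  c_6 = (0)·(910970) + (0)·(545202) + (0)·(588812) + (0)·(-791500) + (1)·(72636) + (0)·(-1393783) + (-1)·(-26268) + (-1)·(-216437) = 315341
  c_7 = (1)·(910970) + (4)·(545202) + (0)·(588812) + (0)·(-791500) + (-4)·(72636) + (2)·(-1393783) + (-2)·(-26268) + (0)·(-216437) = 66204
  c_8 = (0)·(910970) + (0)·(545202) + (0)·(588812) + (0)·(-791500) + (1)·(72636) + (0)·(-1393783) + (0)·(-26268) + (0)·(-216437) = 72636
p = 13; digits c_i = Σ_j d_{ij}·13^j, 0 ≤ d_{ij} < 13:
  c_1 = 257378 = 4·13^0 + 12·13^1 + 1·13^2 + 0·13^3 + 9·13^4
  c_2 = 119004 = 2·13^0 + 2·13^1 + 2·13^2 + 2·13^3 + 4·13^4
  c_3 = 360460 = 9·13^0 + 11·13^1 + 0·13^2 + 8·13^3 + 12·13^4
  c_4 = 231800 = 10·13^0 + 7·13^1 + 6·13^2 + 1·13^3 + 8·13^4
  c_5 = 303379 = 11·13^0 + 1·13^1 + 1·13^2 + 8·13^3 + 10·13^4
  c_6 = 315341 = 0·13^0 + 12·13^1 + 6·13^2 + 0·13^3 + 11·13^4
  c_7 = 66204 = 8·13^0 + 9·13^1 + 1·13^2 + 4·13^3 + 2·13^4
  c_8 = 72636 = 5·13^0 + 10·13^1 + 0·13^2 + 7·13^3 + 2·13^4
Factor λ_0 = (4, 2, 9, 10, 11, 0, 8, 5)
Factor λ_1 = (12, 2, 11, 7, 1, 12, 9, 10)
Factor λ_2 = (1, 2, 0, 6, 1, 6, 1, 0)
Factor λ_3 = (0, 2, 8, 1, 8, 0, 4, 7)
Factor λ_4 = (9, 4, 12, 8, 10, 11, 2, 2)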